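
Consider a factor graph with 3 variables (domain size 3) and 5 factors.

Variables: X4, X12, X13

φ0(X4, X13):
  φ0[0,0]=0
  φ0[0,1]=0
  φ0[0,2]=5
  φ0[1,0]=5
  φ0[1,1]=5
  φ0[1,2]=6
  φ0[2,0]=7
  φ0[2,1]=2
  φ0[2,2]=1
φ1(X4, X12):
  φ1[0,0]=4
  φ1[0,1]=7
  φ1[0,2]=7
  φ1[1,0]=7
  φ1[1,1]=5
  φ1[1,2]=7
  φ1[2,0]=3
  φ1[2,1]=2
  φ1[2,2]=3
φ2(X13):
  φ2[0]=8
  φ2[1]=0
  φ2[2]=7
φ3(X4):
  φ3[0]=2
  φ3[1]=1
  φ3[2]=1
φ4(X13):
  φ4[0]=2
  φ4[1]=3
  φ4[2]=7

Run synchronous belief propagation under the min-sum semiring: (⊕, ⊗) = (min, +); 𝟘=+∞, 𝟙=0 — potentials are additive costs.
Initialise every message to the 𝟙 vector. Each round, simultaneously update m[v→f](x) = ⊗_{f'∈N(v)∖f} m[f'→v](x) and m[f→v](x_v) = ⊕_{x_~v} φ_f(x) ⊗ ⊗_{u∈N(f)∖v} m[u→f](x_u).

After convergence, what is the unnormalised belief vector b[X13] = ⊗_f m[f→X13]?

b[X13] = [16, 8, 18]

init: all messages = 𝟙 over 3 values
r1 m[φ0→X4] = [0, 5, 1]
r1 m[φ0→X13] = [0, 0, 1]
r1 m[φ1→X4] = [4, 5, 2]
r1 m[φ1→X12] = [3, 2, 3]
r1 m[φ2→X13] = [8, 0, 7]
r1 m[φ3→X4] = [2, 1, 1]
r1 m[φ4→X13] = [2, 3, 7]
r1 m[X4→φ0] = [0, 0, 0]
r1 m[X4→φ1] = [0, 0, 0]
r1 m[X4→φ3] = [0, 0, 0]
r1 m[X12→φ1] = [0, 0, 0]
r1 m[X13→φ0] = [0, 0, 0]
r1 m[X13→φ2] = [0, 0, 0]
r1 m[X13→φ4] = [0, 0, 0]
r2 m[φ0→X4] = [0, 5, 1]
r2 m[φ0→X13] = [0, 0, 1]
r2 m[φ1→X4] = [4, 5, 2]
r2 m[φ1→X12] = [3, 2, 3]
r2 m[φ2→X13] = [8, 0, 7]
r2 m[φ3→X4] = [2, 1, 1]
r2 m[φ4→X13] = [2, 3, 7]
r2 m[X4→φ0] = [6, 6, 3]
r2 m[X4→φ1] = [2, 6, 2]
r2 m[X4→φ3] = [4, 10, 3]
r2 m[X12→φ1] = [0, 0, 0]
r2 m[X13→φ0] = [10, 3, 14]
r2 m[X13→φ2] = [2, 3, 8]
r2 m[X13→φ4] = [8, 0, 8]
r3 m[φ0→X4] = [3, 8, 5]
r3 m[φ0→X13] = [6, 5, 4]
r3 m[φ1→X4] = [4, 5, 2]
r3 m[φ1→X12] = [5, 4, 5]
r3 m[φ2→X13] = [8, 0, 7]
r3 m[φ3→X4] = [2, 1, 1]
r3 m[φ4→X13] = [2, 3, 7]
r3 m[X4→φ0] = [6, 6, 3]
r3 m[X4→φ1] = [2, 6, 2]
r3 m[X4→φ3] = [4, 10, 3]
r3 m[X12→φ1] = [0, 0, 0]
r3 m[X13→φ0] = [10, 3, 14]
r3 m[X13→φ2] = [2, 3, 8]
r3 m[X13→φ4] = [8, 0, 8]
r4 m[φ0→X4] = [3, 8, 5]
r4 m[φ0→X13] = [6, 5, 4]
r4 m[φ1→X4] = [4, 5, 2]
r4 m[φ1→X12] = [5, 4, 5]
r4 m[φ2→X13] = [8, 0, 7]
r4 m[φ3→X4] = [2, 1, 1]
r4 m[φ4→X13] = [2, 3, 7]
r4 m[X4→φ0] = [6, 6, 3]
r4 m[X4→φ1] = [5, 9, 6]
r4 m[X4→φ3] = [7, 13, 7]
r4 m[X12→φ1] = [0, 0, 0]
r4 m[X13→φ0] = [10, 3, 14]
r4 m[X13→φ2] = [8, 8, 11]
r4 m[X13→φ4] = [14, 5, 11]
r5 m[φ0→X4] = [3, 8, 5]
r5 m[φ0→X13] = [6, 5, 4]
r5 m[φ1→X4] = [4, 5, 2]
r5 m[φ1→X12] = [9, 8, 9]
r5 m[φ2→X13] = [8, 0, 7]
r5 m[φ3→X4] = [2, 1, 1]
r5 m[φ4→X13] = [2, 3, 7]
r5 m[X4→φ0] = [6, 6, 3]
r5 m[X4→φ1] = [5, 9, 6]
r5 m[X4→φ3] = [7, 13, 7]
r5 m[X12→φ1] = [0, 0, 0]
r5 m[X13→φ0] = [10, 3, 14]
r5 m[X13→φ2] = [8, 8, 11]
r5 m[X13→φ4] = [14, 5, 11]
r6 m[φ0→X4] = [3, 8, 5]
r6 m[φ0→X13] = [6, 5, 4]
r6 m[φ1→X4] = [4, 5, 2]
r6 m[φ1→X12] = [9, 8, 9]
r6 m[φ2→X13] = [8, 0, 7]
r6 m[φ3→X4] = [2, 1, 1]
r6 m[φ4→X13] = [2, 3, 7]
r6 m[X4→φ0] = [6, 6, 3]
r6 m[X4→φ1] = [5, 9, 6]
r6 m[X4→φ3] = [7, 13, 7]
r6 m[X12→φ1] = [0, 0, 0]
r6 m[X13→φ0] = [10, 3, 14]
r6 m[X13→φ2] = [8, 8, 11]
r6 m[X13→φ4] = [14, 5, 11]
fixed point reached at round 6
b[X13] = ⊗ incoming = [16, 8, 18]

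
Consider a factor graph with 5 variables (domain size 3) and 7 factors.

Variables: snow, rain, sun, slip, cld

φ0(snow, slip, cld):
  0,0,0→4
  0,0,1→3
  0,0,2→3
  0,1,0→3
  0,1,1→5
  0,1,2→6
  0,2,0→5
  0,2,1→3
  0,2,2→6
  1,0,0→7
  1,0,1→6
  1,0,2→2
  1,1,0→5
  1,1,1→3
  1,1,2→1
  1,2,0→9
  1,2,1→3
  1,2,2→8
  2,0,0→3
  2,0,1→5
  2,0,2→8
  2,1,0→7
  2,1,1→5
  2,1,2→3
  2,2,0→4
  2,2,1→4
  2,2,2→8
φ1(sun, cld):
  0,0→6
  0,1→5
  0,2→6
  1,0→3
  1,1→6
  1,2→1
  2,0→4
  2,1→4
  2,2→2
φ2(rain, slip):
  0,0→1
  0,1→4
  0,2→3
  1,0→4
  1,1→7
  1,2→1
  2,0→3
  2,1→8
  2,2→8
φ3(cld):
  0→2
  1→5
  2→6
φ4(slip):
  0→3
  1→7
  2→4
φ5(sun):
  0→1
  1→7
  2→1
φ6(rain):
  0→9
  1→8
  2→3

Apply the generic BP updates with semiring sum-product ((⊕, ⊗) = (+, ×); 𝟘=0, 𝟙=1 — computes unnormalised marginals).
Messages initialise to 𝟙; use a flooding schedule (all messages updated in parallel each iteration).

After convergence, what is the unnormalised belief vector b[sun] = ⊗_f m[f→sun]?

b[sun] = [1147168, 4572540, 631688]

init: all messages = 𝟙 over 3 values
r1 m[φ0→snow] = [38, 44, 47]
r1 m[φ0→slip] = [41, 38, 50]
r1 m[φ0→cld] = [47, 37, 45]
r1 m[φ1→sun] = [17, 10, 10]
r1 m[φ1→cld] = [13, 15, 9]
r1 m[φ2→rain] = [8, 12, 19]
r1 m[φ2→slip] = [8, 19, 12]
r1 m[φ3→cld] = [2, 5, 6]
r1 m[φ4→slip] = [3, 7, 4]
r1 m[φ5→sun] = [1, 7, 1]
r1 m[φ6→rain] = [9, 8, 3]
r1 m[snow→φ0] = [1, 1, 1]
r1 m[rain→φ2] = [1, 1, 1]
r1 m[rain→φ6] = [1, 1, 1]
r1 m[sun→φ1] = [1, 1, 1]
r1 m[sun→φ5] = [1, 1, 1]
r1 m[slip→φ0] = [1, 1, 1]
r1 m[slip→φ2] = [1, 1, 1]
r1 m[slip→φ4] = [1, 1, 1]
r1 m[cld→φ0] = [1, 1, 1]
r1 m[cld→φ1] = [1, 1, 1]
r1 m[cld→φ3] = [1, 1, 1]
r2 m[φ0→snow] = [38, 44, 47]
r2 m[φ0→slip] = [41, 38, 50]
r2 m[φ0→cld] = [47, 37, 45]
r2 m[φ1→sun] = [17, 10, 10]
r2 m[φ1→cld] = [13, 15, 9]
r2 m[φ2→rain] = [8, 12, 19]
r2 m[φ2→slip] = [8, 19, 12]
r2 m[φ3→cld] = [2, 5, 6]
r2 m[φ4→slip] = [3, 7, 4]
r2 m[φ5→sun] = [1, 7, 1]
r2 m[φ6→rain] = [9, 8, 3]
r2 m[snow→φ0] = [1, 1, 1]
r2 m[rain→φ2] = [9, 8, 3]
r2 m[rain→φ6] = [8, 12, 19]
r2 m[sun→φ1] = [1, 7, 1]
r2 m[sun→φ5] = [17, 10, 10]
r2 m[slip→φ0] = [24, 133, 48]
r2 m[slip→φ2] = [123, 266, 200]
r2 m[slip→φ4] = [328, 722, 600]
r2 m[cld→φ0] = [26, 75, 54]
r2 m[cld→φ1] = [94, 185, 270]
r2 m[cld→φ3] = [611, 555, 405]
r3 m[φ0→snow] = [147717, 114925, 156995]
r3 m[φ0→slip] = [2116, 1905, 2406]
r3 m[φ0→cld] = [3195, 2545, 2698]
r3 m[φ1→sun] = [3109, 1662, 1656]
r3 m[φ1→cld] = [31, 51, 15]
r3 m[φ2→rain] = [1787, 2554, 4097]
r3 m[φ2→slip] = [50, 116, 59]
r3 m[φ3→cld] = [2, 5, 6]
r3 m[φ4→slip] = [3, 7, 4]
r3 m[φ5→sun] = [1, 7, 1]
r3 m[φ6→rain] = [9, 8, 3]
r3 m[snow→φ0] = [1, 1, 1]
r3 m[rain→φ2] = [9, 8, 3]
r3 m[rain→φ6] = [8, 12, 19]
r3 m[sun→φ1] = [1, 7, 1]
r3 m[sun→φ5] = [17, 10, 10]
r3 m[slip→φ0] = [24, 133, 48]
r3 m[slip→φ2] = [123, 266, 200]
r3 m[slip→φ4] = [328, 722, 600]
r3 m[cld→φ0] = [26, 75, 54]
r3 m[cld→φ1] = [94, 185, 270]
r3 m[cld→φ3] = [611, 555, 405]
r4 m[φ0→snow] = [147717, 114925, 156995]
r4 m[φ0→slip] = [2116, 1905, 2406]
r4 m[φ0→cld] = [3195, 2545, 2698]
r4 m[φ1→sun] = [3109, 1662, 1656]
r4 m[φ1→cld] = [31, 51, 15]
r4 m[φ2→rain] = [1787, 2554, 4097]
r4 m[φ2→slip] = [50, 116, 59]
r4 m[φ3→cld] = [2, 5, 6]
r4 m[φ4→slip] = [3, 7, 4]
r4 m[φ5→sun] = [1, 7, 1]
r4 m[φ6→rain] = [9, 8, 3]
r4 m[snow→φ0] = [1, 1, 1]
r4 m[rain→φ2] = [9, 8, 3]
r4 m[rain→φ6] = [1787, 2554, 4097]
r4 m[sun→φ1] = [1, 7, 1]
r4 m[sun→φ5] = [3109, 1662, 1656]
r4 m[slip→φ0] = [150, 812, 236]
r4 m[slip→φ2] = [6348, 13335, 9624]
r4 m[slip→φ4] = [105800, 220980, 141954]
r4 m[cld→φ0] = [62, 255, 90]
r4 m[cld→φ1] = [6390, 12725, 16188]
r4 m[cld→φ3] = [99045, 129795, 40470]
r5 m[φ0→snow] = [2198402, 1749728, 2403266]
r5 m[φ0→slip] = [5608, 5145, 5646]
r5 m[φ0→cld] = [18528, 15016, 15262]
r5 m[φ1→sun] = [199093, 111708, 108836]
r5 m[φ1→cld] = [31, 51, 15]
r5 m[φ2→rain] = [88560, 128361, 202716]
r5 m[φ2→slip] = [50, 116, 59]
r5 m[φ3→cld] = [2, 5, 6]
r5 m[φ4→slip] = [3, 7, 4]
r5 m[φ5→sun] = [1, 7, 1]
r5 m[φ6→rain] = [9, 8, 3]
r5 m[snow→φ0] = [1, 1, 1]
r5 m[rain→φ2] = [9, 8, 3]
r5 m[rain→φ6] = [1787, 2554, 4097]
r5 m[sun→φ1] = [1, 7, 1]
r5 m[sun→φ5] = [3109, 1662, 1656]
r5 m[slip→φ0] = [150, 812, 236]
r5 m[slip→φ2] = [6348, 13335, 9624]
r5 m[slip→φ4] = [105800, 220980, 141954]
r5 m[cld→φ0] = [62, 255, 90]
r5 m[cld→φ1] = [6390, 12725, 16188]
r5 m[cld→φ3] = [99045, 129795, 40470]
r6 m[φ0→snow] = [2198402, 1749728, 2403266]
r6 m[φ0→slip] = [5608, 5145, 5646]
r6 m[φ0→cld] = [18528, 15016, 15262]
r6 m[φ1→sun] = [199093, 111708, 108836]
r6 m[φ1→cld] = [31, 51, 15]
r6 m[φ2→rain] = [88560, 128361, 202716]
r6 m[φ2→slip] = [50, 116, 59]
r6 m[φ3→cld] = [2, 5, 6]
r6 m[φ4→slip] = [3, 7, 4]
r6 m[φ5→sun] = [1, 7, 1]
r6 m[φ6→rain] = [9, 8, 3]
r6 m[snow→φ0] = [1, 1, 1]
r6 m[rain→φ2] = [9, 8, 3]
r6 m[rain→φ6] = [88560, 128361, 202716]
r6 m[sun→φ1] = [1, 7, 1]
r6 m[sun→φ5] = [199093, 111708, 108836]
r6 m[slip→φ0] = [150, 812, 236]
r6 m[slip→φ2] = [16824, 36015, 22584]
r6 m[slip→φ4] = [280400, 596820, 333114]
r6 m[cld→φ0] = [62, 255, 90]
r6 m[cld→φ1] = [37056, 75080, 91572]
r6 m[cld→φ3] = [574368, 765816, 228930]
r7 m[φ0→snow] = [2198402, 1749728, 2403266]
r7 m[φ0→slip] = [5608, 5145, 5646]
r7 m[φ0→cld] = [18528, 15016, 15262]
r7 m[φ1→sun] = [1147168, 653220, 631688]
r7 m[φ1→cld] = [31, 51, 15]
r7 m[φ2→rain] = [228636, 341985, 519264]
r7 m[φ2→slip] = [50, 116, 59]
r7 m[φ3→cld] = [2, 5, 6]
r7 m[φ4→slip] = [3, 7, 4]
r7 m[φ5→sun] = [1, 7, 1]
r7 m[φ6→rain] = [9, 8, 3]
r7 m[snow→φ0] = [1, 1, 1]
r7 m[rain→φ2] = [9, 8, 3]
r7 m[rain→φ6] = [88560, 128361, 202716]
r7 m[sun→φ1] = [1, 7, 1]
r7 m[sun→φ5] = [199093, 111708, 108836]
r7 m[slip→φ0] = [150, 812, 236]
r7 m[slip→φ2] = [16824, 36015, 22584]
r7 m[slip→φ4] = [280400, 596820, 333114]
r7 m[cld→φ0] = [62, 255, 90]
r7 m[cld→φ1] = [37056, 75080, 91572]
r7 m[cld→φ3] = [574368, 765816, 228930]
r8 m[φ0→snow] = [2198402, 1749728, 2403266]
r8 m[φ0→slip] = [5608, 5145, 5646]
r8 m[φ0→cld] = [18528, 15016, 15262]
r8 m[φ1→sun] = [1147168, 653220, 631688]
r8 m[φ1→cld] = [31, 51, 15]
r8 m[φ2→rain] = [228636, 341985, 519264]
r8 m[φ2→slip] = [50, 116, 59]
r8 m[φ3→cld] = [2, 5, 6]
r8 m[φ4→slip] = [3, 7, 4]
r8 m[φ5→sun] = [1, 7, 1]
r8 m[φ6→rain] = [9, 8, 3]
r8 m[snow→φ0] = [1, 1, 1]
r8 m[rain→φ2] = [9, 8, 3]
r8 m[rain→φ6] = [228636, 341985, 519264]
r8 m[sun→φ1] = [1, 7, 1]
r8 m[sun→φ5] = [1147168, 653220, 631688]
r8 m[slip→φ0] = [150, 812, 236]
r8 m[slip→φ2] = [16824, 36015, 22584]
r8 m[slip→φ4] = [280400, 596820, 333114]
r8 m[cld→φ0] = [62, 255, 90]
r8 m[cld→φ1] = [37056, 75080, 91572]
r8 m[cld→φ3] = [574368, 765816, 228930]
r9 m[φ0→snow] = [2198402, 1749728, 2403266]
r9 m[φ0→slip] = [5608, 5145, 5646]
r9 m[φ0→cld] = [18528, 15016, 15262]
r9 m[φ1→sun] = [1147168, 653220, 631688]
r9 m[φ1→cld] = [31, 51, 15]
r9 m[φ2→rain] = [228636, 341985, 519264]
r9 m[φ2→slip] = [50, 116, 59]
r9 m[φ3→cld] = [2, 5, 6]
r9 m[φ4→slip] = [3, 7, 4]
r9 m[φ5→sun] = [1, 7, 1]
r9 m[φ6→rain] = [9, 8, 3]
r9 m[snow→φ0] = [1, 1, 1]
r9 m[rain→φ2] = [9, 8, 3]
r9 m[rain→φ6] = [228636, 341985, 519264]
r9 m[sun→φ1] = [1, 7, 1]
r9 m[sun→φ5] = [1147168, 653220, 631688]
r9 m[slip→φ0] = [150, 812, 236]
r9 m[slip→φ2] = [16824, 36015, 22584]
r9 m[slip→φ4] = [280400, 596820, 333114]
r9 m[cld→φ0] = [62, 255, 90]
r9 m[cld→φ1] = [37056, 75080, 91572]
r9 m[cld→φ3] = [574368, 765816, 228930]
fixed point reached at round 9
b[sun] = ⊗ incoming = [1147168, 4572540, 631688]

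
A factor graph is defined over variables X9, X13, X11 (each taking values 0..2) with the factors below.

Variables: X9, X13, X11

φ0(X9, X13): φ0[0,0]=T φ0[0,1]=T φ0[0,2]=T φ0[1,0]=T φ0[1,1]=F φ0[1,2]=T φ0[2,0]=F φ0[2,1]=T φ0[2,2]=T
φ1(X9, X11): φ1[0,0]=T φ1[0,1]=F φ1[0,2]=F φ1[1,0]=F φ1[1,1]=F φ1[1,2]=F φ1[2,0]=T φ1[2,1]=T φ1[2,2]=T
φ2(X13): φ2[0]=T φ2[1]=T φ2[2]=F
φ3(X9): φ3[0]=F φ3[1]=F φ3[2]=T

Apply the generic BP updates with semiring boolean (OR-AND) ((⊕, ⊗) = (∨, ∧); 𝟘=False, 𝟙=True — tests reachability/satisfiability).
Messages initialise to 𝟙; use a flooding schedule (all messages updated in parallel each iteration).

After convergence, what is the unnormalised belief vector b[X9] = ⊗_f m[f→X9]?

init: all messages = 𝟙 over 3 values
r1 m[φ0→X9] = [T, T, T]
r1 m[φ0→X13] = [T, T, T]
r1 m[φ1→X9] = [T, F, T]
r1 m[φ1→X11] = [T, T, T]
r1 m[φ2→X13] = [T, T, F]
r1 m[φ3→X9] = [F, F, T]
r1 m[X9→φ0] = [T, T, T]
r1 m[X9→φ1] = [T, T, T]
r1 m[X9→φ3] = [T, T, T]
r1 m[X13→φ0] = [T, T, T]
r1 m[X13→φ2] = [T, T, T]
r1 m[X11→φ1] = [T, T, T]
r2 m[φ0→X9] = [T, T, T]
r2 m[φ0→X13] = [T, T, T]
r2 m[φ1→X9] = [T, F, T]
r2 m[φ1→X11] = [T, T, T]
r2 m[φ2→X13] = [T, T, F]
r2 m[φ3→X9] = [F, F, T]
r2 m[X9→φ0] = [F, F, T]
r2 m[X9→φ1] = [F, F, T]
r2 m[X9→φ3] = [T, F, T]
r2 m[X13→φ0] = [T, T, F]
r2 m[X13→φ2] = [T, T, T]
r2 m[X11→φ1] = [T, T, T]
r3 m[φ0→X9] = [T, T, T]
r3 m[φ0→X13] = [F, T, T]
r3 m[φ1→X9] = [T, F, T]
r3 m[φ1→X11] = [T, T, T]
r3 m[φ2→X13] = [T, T, F]
r3 m[φ3→X9] = [F, F, T]
r3 m[X9→φ0] = [F, F, T]
r3 m[X9→φ1] = [F, F, T]
r3 m[X9→φ3] = [T, F, T]
r3 m[X13→φ0] = [T, T, F]
r3 m[X13→φ2] = [T, T, T]
r3 m[X11→φ1] = [T, T, T]
r4 m[φ0→X9] = [T, T, T]
r4 m[φ0→X13] = [F, T, T]
r4 m[φ1→X9] = [T, F, T]
r4 m[φ1→X11] = [T, T, T]
r4 m[φ2→X13] = [T, T, F]
r4 m[φ3→X9] = [F, F, T]
r4 m[X9→φ0] = [F, F, T]
r4 m[X9→φ1] = [F, F, T]
r4 m[X9→φ3] = [T, F, T]
r4 m[X13→φ0] = [T, T, F]
r4 m[X13→φ2] = [F, T, T]
r4 m[X11→φ1] = [T, T, T]
r5 m[φ0→X9] = [T, T, T]
r5 m[φ0→X13] = [F, T, T]
r5 m[φ1→X9] = [T, F, T]
r5 m[φ1→X11] = [T, T, T]
r5 m[φ2→X13] = [T, T, F]
r5 m[φ3→X9] = [F, F, T]
r5 m[X9→φ0] = [F, F, T]
r5 m[X9→φ1] = [F, F, T]
r5 m[X9→φ3] = [T, F, T]
r5 m[X13→φ0] = [T, T, F]
r5 m[X13→φ2] = [F, T, T]
r5 m[X11→φ1] = [T, T, T]
fixed point reached at round 5
b[X9] = ⊗ incoming = [F, F, T]

b[X9] = [F, F, T]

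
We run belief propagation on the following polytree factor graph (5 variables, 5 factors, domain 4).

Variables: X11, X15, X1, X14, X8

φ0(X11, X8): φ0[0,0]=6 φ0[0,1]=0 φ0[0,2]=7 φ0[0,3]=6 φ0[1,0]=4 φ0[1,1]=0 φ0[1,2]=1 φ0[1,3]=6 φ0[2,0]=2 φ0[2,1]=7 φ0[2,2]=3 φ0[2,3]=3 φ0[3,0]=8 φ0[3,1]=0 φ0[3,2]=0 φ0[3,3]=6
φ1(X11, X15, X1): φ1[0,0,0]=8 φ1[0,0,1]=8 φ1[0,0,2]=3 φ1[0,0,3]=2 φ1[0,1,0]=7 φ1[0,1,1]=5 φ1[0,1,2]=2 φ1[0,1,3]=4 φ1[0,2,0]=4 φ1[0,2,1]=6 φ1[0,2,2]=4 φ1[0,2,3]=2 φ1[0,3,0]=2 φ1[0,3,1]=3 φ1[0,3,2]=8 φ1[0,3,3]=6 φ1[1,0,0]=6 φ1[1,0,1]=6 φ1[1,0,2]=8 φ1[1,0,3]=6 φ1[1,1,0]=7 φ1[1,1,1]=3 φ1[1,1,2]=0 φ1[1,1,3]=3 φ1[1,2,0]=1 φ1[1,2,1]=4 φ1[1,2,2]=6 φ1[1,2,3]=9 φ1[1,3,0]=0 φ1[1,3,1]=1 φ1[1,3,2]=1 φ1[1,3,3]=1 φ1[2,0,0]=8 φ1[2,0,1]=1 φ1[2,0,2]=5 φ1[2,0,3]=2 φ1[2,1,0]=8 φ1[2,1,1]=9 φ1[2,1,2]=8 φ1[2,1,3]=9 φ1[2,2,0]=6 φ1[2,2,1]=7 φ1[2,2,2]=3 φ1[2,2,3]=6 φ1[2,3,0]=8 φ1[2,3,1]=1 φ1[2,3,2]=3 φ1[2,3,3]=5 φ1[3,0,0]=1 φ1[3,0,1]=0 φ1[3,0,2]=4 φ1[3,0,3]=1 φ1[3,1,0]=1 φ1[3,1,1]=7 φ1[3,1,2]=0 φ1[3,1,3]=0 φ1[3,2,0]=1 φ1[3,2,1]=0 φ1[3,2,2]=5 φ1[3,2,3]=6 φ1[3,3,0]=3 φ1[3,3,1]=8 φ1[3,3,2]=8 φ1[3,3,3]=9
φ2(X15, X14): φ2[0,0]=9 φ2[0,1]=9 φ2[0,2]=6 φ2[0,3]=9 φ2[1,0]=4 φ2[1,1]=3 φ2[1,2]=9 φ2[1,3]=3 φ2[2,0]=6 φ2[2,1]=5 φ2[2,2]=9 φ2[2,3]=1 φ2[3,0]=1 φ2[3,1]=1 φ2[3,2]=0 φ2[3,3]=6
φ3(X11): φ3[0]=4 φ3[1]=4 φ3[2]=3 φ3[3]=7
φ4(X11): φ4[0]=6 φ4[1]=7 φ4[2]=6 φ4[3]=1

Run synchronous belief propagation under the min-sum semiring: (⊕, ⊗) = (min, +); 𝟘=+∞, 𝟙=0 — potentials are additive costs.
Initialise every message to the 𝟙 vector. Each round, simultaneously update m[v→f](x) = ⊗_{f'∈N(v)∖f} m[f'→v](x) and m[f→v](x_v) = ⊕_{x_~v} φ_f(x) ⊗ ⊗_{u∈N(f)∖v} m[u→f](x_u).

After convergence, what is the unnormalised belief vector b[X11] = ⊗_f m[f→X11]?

init: all messages = 𝟙 over 4 values
r1 m[φ0→X11] = [0, 0, 2, 0]
r1 m[φ0→X8] = [2, 0, 0, 3]
r1 m[φ1→X11] = [2, 0, 1, 0]
r1 m[φ1→X15] = [0, 0, 0, 0]
r1 m[φ1→X1] = [0, 0, 0, 0]
r1 m[φ2→X15] = [6, 3, 1, 0]
r1 m[φ2→X14] = [1, 1, 0, 1]
r1 m[φ3→X11] = [4, 4, 3, 7]
r1 m[φ4→X11] = [6, 7, 6, 1]
r1 m[X11→φ0] = [0, 0, 0, 0]
r1 m[X11→φ1] = [0, 0, 0, 0]
r1 m[X11→φ3] = [0, 0, 0, 0]
r1 m[X11→φ4] = [0, 0, 0, 0]
r1 m[X15→φ1] = [0, 0, 0, 0]
r1 m[X15→φ2] = [0, 0, 0, 0]
r1 m[X1→φ1] = [0, 0, 0, 0]
r1 m[X14→φ2] = [0, 0, 0, 0]
r1 m[X8→φ0] = [0, 0, 0, 0]
r2 m[φ0→X11] = [0, 0, 2, 0]
r2 m[φ0→X8] = [2, 0, 0, 3]
r2 m[φ1→X11] = [2, 0, 1, 0]
r2 m[φ1→X15] = [0, 0, 0, 0]
r2 m[φ1→X1] = [0, 0, 0, 0]
r2 m[φ2→X15] = [6, 3, 1, 0]
r2 m[φ2→X14] = [1, 1, 0, 1]
r2 m[φ3→X11] = [4, 4, 3, 7]
r2 m[φ4→X11] = [6, 7, 6, 1]
r2 m[X11→φ0] = [12, 11, 10, 8]
r2 m[X11→φ1] = [10, 11, 11, 8]
r2 m[X11→φ3] = [8, 7, 9, 1]
r2 m[X11→φ4] = [6, 4, 6, 7]
r2 m[X15→φ1] = [6, 3, 1, 0]
r2 m[X15→φ2] = [0, 0, 0, 0]
r2 m[X1→φ1] = [0, 0, 0, 0]
r2 m[X14→φ2] = [0, 0, 0, 0]
r2 m[X8→φ0] = [0, 0, 0, 0]
r3 m[φ0→X11] = [0, 0, 2, 0]
r3 m[φ0→X8] = [12, 8, 8, 13]
r3 m[φ1→X11] = [2, 0, 1, 1]
r3 m[φ1→X15] = [8, 8, 8, 11]
r3 m[φ1→X1] = [10, 9, 11, 11]
r3 m[φ2→X15] = [6, 3, 1, 0]
r3 m[φ2→X14] = [1, 1, 0, 1]
r3 m[φ3→X11] = [4, 4, 3, 7]
r3 m[φ4→X11] = [6, 7, 6, 1]
r3 m[X11→φ0] = [12, 11, 10, 8]
r3 m[X11→φ1] = [10, 11, 11, 8]
r3 m[X11→φ3] = [8, 7, 9, 1]
r3 m[X11→φ4] = [6, 4, 6, 7]
r3 m[X15→φ1] = [6, 3, 1, 0]
r3 m[X15→φ2] = [0, 0, 0, 0]
r3 m[X1→φ1] = [0, 0, 0, 0]
r3 m[X14→φ2] = [0, 0, 0, 0]
r3 m[X8→φ0] = [0, 0, 0, 0]
r4 m[φ0→X11] = [0, 0, 2, 0]
r4 m[φ0→X8] = [12, 8, 8, 13]
r4 m[φ1→X11] = [2, 0, 1, 1]
r4 m[φ1→X15] = [8, 8, 8, 11]
r4 m[φ1→X1] = [10, 9, 11, 11]
r4 m[φ2→X15] = [6, 3, 1, 0]
r4 m[φ2→X14] = [1, 1, 0, 1]
r4 m[φ3→X11] = [4, 4, 3, 7]
r4 m[φ4→X11] = [6, 7, 6, 1]
r4 m[X11→φ0] = [12, 11, 10, 9]
r4 m[X11→φ1] = [10, 11, 11, 8]
r4 m[X11→φ3] = [8, 7, 9, 2]
r4 m[X11→φ4] = [6, 4, 6, 8]
r4 m[X15→φ1] = [6, 3, 1, 0]
r4 m[X15→φ2] = [8, 8, 8, 11]
r4 m[X1→φ1] = [0, 0, 0, 0]
r4 m[X14→φ2] = [0, 0, 0, 0]
r4 m[X8→φ0] = [0, 0, 0, 0]
r5 m[φ0→X11] = [0, 0, 2, 0]
r5 m[φ0→X8] = [12, 9, 9, 13]
r5 m[φ1→X11] = [2, 0, 1, 1]
r5 m[φ1→X15] = [8, 8, 8, 11]
r5 m[φ1→X1] = [10, 9, 11, 11]
r5 m[φ2→X15] = [6, 3, 1, 0]
r5 m[φ2→X14] = [12, 11, 11, 9]
r5 m[φ3→X11] = [4, 4, 3, 7]
r5 m[φ4→X11] = [6, 7, 6, 1]
r5 m[X11→φ0] = [12, 11, 10, 9]
r5 m[X11→φ1] = [10, 11, 11, 8]
r5 m[X11→φ3] = [8, 7, 9, 2]
r5 m[X11→φ4] = [6, 4, 6, 8]
r5 m[X15→φ1] = [6, 3, 1, 0]
r5 m[X15→φ2] = [8, 8, 8, 11]
r5 m[X1→φ1] = [0, 0, 0, 0]
r5 m[X14→φ2] = [0, 0, 0, 0]
r5 m[X8→φ0] = [0, 0, 0, 0]
r6 m[φ0→X11] = [0, 0, 2, 0]
r6 m[φ0→X8] = [12, 9, 9, 13]
r6 m[φ1→X11] = [2, 0, 1, 1]
r6 m[φ1→X15] = [8, 8, 8, 11]
r6 m[φ1→X1] = [10, 9, 11, 11]
r6 m[φ2→X15] = [6, 3, 1, 0]
r6 m[φ2→X14] = [12, 11, 11, 9]
r6 m[φ3→X11] = [4, 4, 3, 7]
r6 m[φ4→X11] = [6, 7, 6, 1]
r6 m[X11→φ0] = [12, 11, 10, 9]
r6 m[X11→φ1] = [10, 11, 11, 8]
r6 m[X11→φ3] = [8, 7, 9, 2]
r6 m[X11→φ4] = [6, 4, 6, 8]
r6 m[X15→φ1] = [6, 3, 1, 0]
r6 m[X15→φ2] = [8, 8, 8, 11]
r6 m[X1→φ1] = [0, 0, 0, 0]
r6 m[X14→φ2] = [0, 0, 0, 0]
r6 m[X8→φ0] = [0, 0, 0, 0]
fixed point reached at round 6
b[X11] = ⊗ incoming = [12, 11, 12, 9]

b[X11] = [12, 11, 12, 9]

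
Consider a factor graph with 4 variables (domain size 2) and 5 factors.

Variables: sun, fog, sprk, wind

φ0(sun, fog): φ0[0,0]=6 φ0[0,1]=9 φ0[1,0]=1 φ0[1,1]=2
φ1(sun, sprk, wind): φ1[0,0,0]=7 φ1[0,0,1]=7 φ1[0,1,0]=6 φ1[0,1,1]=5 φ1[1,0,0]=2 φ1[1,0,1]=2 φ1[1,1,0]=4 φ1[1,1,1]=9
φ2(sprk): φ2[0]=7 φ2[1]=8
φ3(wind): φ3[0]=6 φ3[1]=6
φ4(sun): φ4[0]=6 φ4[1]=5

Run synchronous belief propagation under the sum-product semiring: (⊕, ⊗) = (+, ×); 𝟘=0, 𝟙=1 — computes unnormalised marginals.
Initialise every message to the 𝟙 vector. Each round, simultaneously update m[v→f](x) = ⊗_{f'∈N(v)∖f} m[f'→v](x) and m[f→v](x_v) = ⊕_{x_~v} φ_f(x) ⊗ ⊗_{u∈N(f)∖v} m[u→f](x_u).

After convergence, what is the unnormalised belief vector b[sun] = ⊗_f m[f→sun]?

b[sun] = [100440, 11880]

init: all messages = 𝟙 over 2 values
r1 m[φ0→sun] = [15, 3]
r1 m[φ0→fog] = [7, 11]
r1 m[φ1→sun] = [25, 17]
r1 m[φ1→sprk] = [18, 24]
r1 m[φ1→wind] = [19, 23]
r1 m[φ2→sprk] = [7, 8]
r1 m[φ3→wind] = [6, 6]
r1 m[φ4→sun] = [6, 5]
r1 m[sun→φ0] = [1, 1]
r1 m[sun→φ1] = [1, 1]
r1 m[sun→φ4] = [1, 1]
r1 m[fog→φ0] = [1, 1]
r1 m[sprk→φ1] = [1, 1]
r1 m[sprk→φ2] = [1, 1]
r1 m[wind→φ1] = [1, 1]
r1 m[wind→φ3] = [1, 1]
r2 m[φ0→sun] = [15, 3]
r2 m[φ0→fog] = [7, 11]
r2 m[φ1→sun] = [25, 17]
r2 m[φ1→sprk] = [18, 24]
r2 m[φ1→wind] = [19, 23]
r2 m[φ2→sprk] = [7, 8]
r2 m[φ3→wind] = [6, 6]
r2 m[φ4→sun] = [6, 5]
r2 m[sun→φ0] = [150, 85]
r2 m[sun→φ1] = [90, 15]
r2 m[sun→φ4] = [375, 51]
r2 m[fog→φ0] = [1, 1]
r2 m[sprk→φ1] = [7, 8]
r2 m[sprk→φ2] = [18, 24]
r2 m[wind→φ1] = [6, 6]
r2 m[wind→φ3] = [19, 23]
r3 m[φ0→sun] = [15, 3]
r3 m[φ0→fog] = [985, 1520]
r3 m[φ1→sun] = [1116, 792]
r3 m[φ1→sprk] = [7920, 7110]
r3 m[φ1→wind] = [9420, 9300]
r3 m[φ2→sprk] = [7, 8]
r3 m[φ3→wind] = [6, 6]
r3 m[φ4→sun] = [6, 5]
r3 m[sun→φ0] = [150, 85]
r3 m[sun→φ1] = [90, 15]
r3 m[sun→φ4] = [375, 51]
r3 m[fog→φ0] = [1, 1]
r3 m[sprk→φ1] = [7, 8]
r3 m[sprk→φ2] = [18, 24]
r3 m[wind→φ1] = [6, 6]
r3 m[wind→φ3] = [19, 23]
r4 m[φ0→sun] = [15, 3]
r4 m[φ0→fog] = [985, 1520]
r4 m[φ1→sun] = [1116, 792]
r4 m[φ1→sprk] = [7920, 7110]
r4 m[φ1→wind] = [9420, 9300]
r4 m[φ2→sprk] = [7, 8]
r4 m[φ3→wind] = [6, 6]
r4 m[φ4→sun] = [6, 5]
r4 m[sun→φ0] = [6696, 3960]
r4 m[sun→φ1] = [90, 15]
r4 m[sun→φ4] = [16740, 2376]
r4 m[fog→φ0] = [1, 1]
r4 m[sprk→φ1] = [7, 8]
r4 m[sprk→φ2] = [7920, 7110]
r4 m[wind→φ1] = [6, 6]
r4 m[wind→φ3] = [9420, 9300]
r5 m[φ0→sun] = [15, 3]
r5 m[φ0→fog] = [44136, 68184]
r5 m[φ1→sun] = [1116, 792]
r5 m[φ1→sprk] = [7920, 7110]
r5 m[φ1→wind] = [9420, 9300]
r5 m[φ2→sprk] = [7, 8]
r5 m[φ3→wind] = [6, 6]
r5 m[φ4→sun] = [6, 5]
r5 m[sun→φ0] = [6696, 3960]
r5 m[sun→φ1] = [90, 15]
r5 m[sun→φ4] = [16740, 2376]
r5 m[fog→φ0] = [1, 1]
r5 m[sprk→φ1] = [7, 8]
r5 m[sprk→φ2] = [7920, 7110]
r5 m[wind→φ1] = [6, 6]
r5 m[wind→φ3] = [9420, 9300]
r6 m[φ0→sun] = [15, 3]
r6 m[φ0→fog] = [44136, 68184]
r6 m[φ1→sun] = [1116, 792]
r6 m[φ1→sprk] = [7920, 7110]
r6 m[φ1→wind] = [9420, 9300]
r6 m[φ2→sprk] = [7, 8]
r6 m[φ3→wind] = [6, 6]
r6 m[φ4→sun] = [6, 5]
r6 m[sun→φ0] = [6696, 3960]
r6 m[sun→φ1] = [90, 15]
r6 m[sun→φ4] = [16740, 2376]
r6 m[fog→φ0] = [1, 1]
r6 m[sprk→φ1] = [7, 8]
r6 m[sprk→φ2] = [7920, 7110]
r6 m[wind→φ1] = [6, 6]
r6 m[wind→φ3] = [9420, 9300]
fixed point reached at round 6
b[sun] = ⊗ incoming = [100440, 11880]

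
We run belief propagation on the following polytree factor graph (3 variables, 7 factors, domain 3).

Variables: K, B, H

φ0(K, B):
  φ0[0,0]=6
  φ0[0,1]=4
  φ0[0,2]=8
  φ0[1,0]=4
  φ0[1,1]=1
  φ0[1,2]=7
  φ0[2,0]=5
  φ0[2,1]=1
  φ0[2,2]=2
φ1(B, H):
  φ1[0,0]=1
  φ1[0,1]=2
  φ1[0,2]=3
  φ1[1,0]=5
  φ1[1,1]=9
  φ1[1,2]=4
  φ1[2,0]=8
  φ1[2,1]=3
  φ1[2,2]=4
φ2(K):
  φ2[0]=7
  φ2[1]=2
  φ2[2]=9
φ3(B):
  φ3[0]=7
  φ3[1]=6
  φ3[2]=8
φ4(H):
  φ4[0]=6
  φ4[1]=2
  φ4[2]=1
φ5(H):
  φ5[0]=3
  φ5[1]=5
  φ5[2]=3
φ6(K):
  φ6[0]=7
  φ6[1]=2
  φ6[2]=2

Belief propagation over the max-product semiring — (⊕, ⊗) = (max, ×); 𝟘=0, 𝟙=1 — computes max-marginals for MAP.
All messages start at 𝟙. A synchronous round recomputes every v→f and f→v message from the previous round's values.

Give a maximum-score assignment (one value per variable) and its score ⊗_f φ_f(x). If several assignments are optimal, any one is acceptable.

init: all messages = 𝟙 over 3 values
r1 m[φ0→K] = [8, 7, 5]
r1 m[φ0→B] = [6, 4, 8]
r1 m[φ1→B] = [3, 9, 8]
r1 m[φ1→H] = [8, 9, 4]
r1 m[φ2→K] = [7, 2, 9]
r1 m[φ3→B] = [7, 6, 8]
r1 m[φ4→H] = [6, 2, 1]
r1 m[φ5→H] = [3, 5, 3]
r1 m[φ6→K] = [7, 2, 2]
r1 m[K→φ0] = [1, 1, 1]
r1 m[K→φ2] = [1, 1, 1]
r1 m[K→φ6] = [1, 1, 1]
r1 m[B→φ0] = [1, 1, 1]
r1 m[B→φ1] = [1, 1, 1]
r1 m[B→φ3] = [1, 1, 1]
r1 m[H→φ1] = [1, 1, 1]
r1 m[H→φ4] = [1, 1, 1]
r1 m[H→φ5] = [1, 1, 1]
r2 m[φ0→K] = [8, 7, 5]
r2 m[φ0→B] = [6, 4, 8]
r2 m[φ1→B] = [3, 9, 8]
r2 m[φ1→H] = [8, 9, 4]
r2 m[φ2→K] = [7, 2, 9]
r2 m[φ3→B] = [7, 6, 8]
r2 m[φ4→H] = [6, 2, 1]
r2 m[φ5→H] = [3, 5, 3]
r2 m[φ6→K] = [7, 2, 2]
r2 m[K→φ0] = [49, 4, 18]
r2 m[K→φ2] = [56, 14, 10]
r2 m[K→φ6] = [56, 14, 45]
r2 m[B→φ0] = [21, 54, 64]
r2 m[B→φ1] = [42, 24, 64]
r2 m[B→φ3] = [18, 36, 64]
r2 m[H→φ1] = [18, 10, 3]
r2 m[H→φ4] = [24, 45, 12]
r2 m[H→φ5] = [48, 18, 4]
r3 m[φ0→K] = [512, 448, 128]
r3 m[φ0→B] = [294, 196, 392]
r3 m[φ1→B] = [20, 90, 144]
r3 m[φ1→H] = [512, 216, 256]
r3 m[φ2→K] = [7, 2, 9]
r3 m[φ3→B] = [7, 6, 8]
r3 m[φ4→H] = [6, 2, 1]
r3 m[φ5→H] = [3, 5, 3]
r3 m[φ6→K] = [7, 2, 2]
r3 m[K→φ0] = [49, 4, 18]
r3 m[K→φ2] = [56, 14, 10]
r3 m[K→φ6] = [56, 14, 45]
r3 m[B→φ0] = [21, 54, 64]
r3 m[B→φ1] = [42, 24, 64]
r3 m[B→φ3] = [18, 36, 64]
r3 m[H→φ1] = [18, 10, 3]
r3 m[H→φ4] = [24, 45, 12]
r3 m[H→φ5] = [48, 18, 4]
r4 m[φ0→K] = [512, 448, 128]
r4 m[φ0→B] = [294, 196, 392]
r4 m[φ1→B] = [20, 90, 144]
r4 m[φ1→H] = [512, 216, 256]
r4 m[φ2→K] = [7, 2, 9]
r4 m[φ3→B] = [7, 6, 8]
r4 m[φ4→H] = [6, 2, 1]
r4 m[φ5→H] = [3, 5, 3]
r4 m[φ6→K] = [7, 2, 2]
r4 m[K→φ0] = [49, 4, 18]
r4 m[K→φ2] = [3584, 896, 256]
r4 m[K→φ6] = [3584, 896, 1152]
r4 m[B→φ0] = [140, 540, 1152]
r4 m[B→φ1] = [2058, 1176, 3136]
r4 m[B→φ3] = [5880, 17640, 56448]
r4 m[H→φ1] = [18, 10, 3]
r4 m[H→φ4] = [1536, 1080, 768]
r4 m[H→φ5] = [3072, 432, 256]
r5 m[φ0→K] = [9216, 8064, 2304]
r5 m[φ0→B] = [294, 196, 392]
r5 m[φ1→B] = [20, 90, 144]
r5 m[φ1→H] = [25088, 10584, 12544]
r5 m[φ2→K] = [7, 2, 9]
r5 m[φ3→B] = [7, 6, 8]
r5 m[φ4→H] = [6, 2, 1]
r5 m[φ5→H] = [3, 5, 3]
r5 m[φ6→K] = [7, 2, 2]
r5 m[K→φ0] = [49, 4, 18]
r5 m[K→φ2] = [3584, 896, 256]
r5 m[K→φ6] = [3584, 896, 1152]
r5 m[B→φ0] = [140, 540, 1152]
r5 m[B→φ1] = [2058, 1176, 3136]
r5 m[B→φ3] = [5880, 17640, 56448]
r5 m[H→φ1] = [18, 10, 3]
r5 m[H→φ4] = [1536, 1080, 768]
r5 m[H→φ5] = [3072, 432, 256]
r6 m[φ0→K] = [9216, 8064, 2304]
r6 m[φ0→B] = [294, 196, 392]
r6 m[φ1→B] = [20, 90, 144]
r6 m[φ1→H] = [25088, 10584, 12544]
r6 m[φ2→K] = [7, 2, 9]
r6 m[φ3→B] = [7, 6, 8]
r6 m[φ4→H] = [6, 2, 1]
r6 m[φ5→H] = [3, 5, 3]
r6 m[φ6→K] = [7, 2, 2]
r6 m[K→φ0] = [49, 4, 18]
r6 m[K→φ2] = [64512, 16128, 4608]
r6 m[K→φ6] = [64512, 16128, 20736]
r6 m[B→φ0] = [140, 540, 1152]
r6 m[B→φ1] = [2058, 1176, 3136]
r6 m[B→φ3] = [5880, 17640, 56448]
r6 m[H→φ1] = [18, 10, 3]
r6 m[H→φ4] = [75264, 52920, 37632]
r6 m[H→φ5] = [150528, 21168, 12544]
r7 m[φ0→K] = [9216, 8064, 2304]
r7 m[φ0→B] = [294, 196, 392]
r7 m[φ1→B] = [20, 90, 144]
r7 m[φ1→H] = [25088, 10584, 12544]
r7 m[φ2→K] = [7, 2, 9]
r7 m[φ3→B] = [7, 6, 8]
r7 m[φ4→H] = [6, 2, 1]
r7 m[φ5→H] = [3, 5, 3]
r7 m[φ6→K] = [7, 2, 2]
r7 m[K→φ0] = [49, 4, 18]
r7 m[K→φ2] = [64512, 16128, 4608]
r7 m[K→φ6] = [64512, 16128, 20736]
r7 m[B→φ0] = [140, 540, 1152]
r7 m[B→φ1] = [2058, 1176, 3136]
r7 m[B→φ3] = [5880, 17640, 56448]
r7 m[H→φ1] = [18, 10, 3]
r7 m[H→φ4] = [75264, 52920, 37632]
r7 m[H→φ5] = [150528, 21168, 12544]
fixed point reached at round 7
traceback from K: (K=0, B=2, H=0), score=451584

assignment: (K=0, B=2, H=0); score = 451584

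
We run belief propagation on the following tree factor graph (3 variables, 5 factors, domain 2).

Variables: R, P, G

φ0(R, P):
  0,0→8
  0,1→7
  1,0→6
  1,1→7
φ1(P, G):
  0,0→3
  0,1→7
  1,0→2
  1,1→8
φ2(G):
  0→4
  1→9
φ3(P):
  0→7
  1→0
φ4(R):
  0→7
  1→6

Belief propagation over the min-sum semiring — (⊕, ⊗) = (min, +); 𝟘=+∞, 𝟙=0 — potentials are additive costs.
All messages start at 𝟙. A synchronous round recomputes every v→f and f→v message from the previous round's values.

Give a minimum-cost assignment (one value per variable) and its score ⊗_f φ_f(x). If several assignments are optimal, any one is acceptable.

init: all messages = 𝟙 over 2 values
r1 m[φ0→R] = [7, 6]
r1 m[φ0→P] = [6, 7]
r1 m[φ1→P] = [3, 2]
r1 m[φ1→G] = [2, 7]
r1 m[φ2→G] = [4, 9]
r1 m[φ3→P] = [7, 0]
r1 m[φ4→R] = [7, 6]
r1 m[R→φ0] = [0, 0]
r1 m[R→φ4] = [0, 0]
r1 m[P→φ0] = [0, 0]
r1 m[P→φ1] = [0, 0]
r1 m[P→φ3] = [0, 0]
r1 m[G→φ1] = [0, 0]
r1 m[G→φ2] = [0, 0]
r2 m[φ0→R] = [7, 6]
r2 m[φ0→P] = [6, 7]
r2 m[φ1→P] = [3, 2]
r2 m[φ1→G] = [2, 7]
r2 m[φ2→G] = [4, 9]
r2 m[φ3→P] = [7, 0]
r2 m[φ4→R] = [7, 6]
r2 m[R→φ0] = [7, 6]
r2 m[R→φ4] = [7, 6]
r2 m[P→φ0] = [10, 2]
r2 m[P→φ1] = [13, 7]
r2 m[P→φ3] = [9, 9]
r2 m[G→φ1] = [4, 9]
r2 m[G→φ2] = [2, 7]
r3 m[φ0→R] = [9, 9]
r3 m[φ0→P] = [12, 13]
r3 m[φ1→P] = [7, 6]
r3 m[φ1→G] = [9, 15]
r3 m[φ2→G] = [4, 9]
r3 m[φ3→P] = [7, 0]
r3 m[φ4→R] = [7, 6]
r3 m[R→φ0] = [7, 6]
r3 m[R→φ4] = [7, 6]
r3 m[P→φ0] = [10, 2]
r3 m[P→φ1] = [13, 7]
r3 m[P→φ3] = [9, 9]
r3 m[G→φ1] = [4, 9]
r3 m[G→φ2] = [2, 7]
r4 m[φ0→R] = [9, 9]
r4 m[φ0→P] = [12, 13]
r4 m[φ1→P] = [7, 6]
r4 m[φ1→G] = [9, 15]
r4 m[φ2→G] = [4, 9]
r4 m[φ3→P] = [7, 0]
r4 m[φ4→R] = [7, 6]
r4 m[R→φ0] = [7, 6]
r4 m[R→φ4] = [9, 9]
r4 m[P→φ0] = [14, 6]
r4 m[P→φ1] = [19, 13]
r4 m[P→φ3] = [19, 19]
r4 m[G→φ1] = [4, 9]
r4 m[G→φ2] = [9, 15]
r5 m[φ0→R] = [13, 13]
r5 m[φ0→P] = [12, 13]
r5 m[φ1→P] = [7, 6]
r5 m[φ1→G] = [15, 21]
r5 m[φ2→G] = [4, 9]
r5 m[φ3→P] = [7, 0]
r5 m[φ4→R] = [7, 6]
r5 m[R→φ0] = [7, 6]
r5 m[R→φ4] = [9, 9]
r5 m[P→φ0] = [14, 6]
r5 m[P→φ1] = [19, 13]
r5 m[P→φ3] = [19, 19]
r5 m[G→φ1] = [4, 9]
r5 m[G→φ2] = [9, 15]
r6 m[φ0→R] = [13, 13]
r6 m[φ0→P] = [12, 13]
r6 m[φ1→P] = [7, 6]
r6 m[φ1→G] = [15, 21]
r6 m[φ2→G] = [4, 9]
r6 m[φ3→P] = [7, 0]
r6 m[φ4→R] = [7, 6]
r6 m[R→φ0] = [7, 6]
r6 m[R→φ4] = [13, 13]
r6 m[P→φ0] = [14, 6]
r6 m[P→φ1] = [19, 13]
r6 m[P→φ3] = [19, 19]
r6 m[G→φ1] = [4, 9]
r6 m[G→φ2] = [15, 21]
r7 m[φ0→R] = [13, 13]
r7 m[φ0→P] = [12, 13]
r7 m[φ1→P] = [7, 6]
r7 m[φ1→G] = [15, 21]
r7 m[φ2→G] = [4, 9]
r7 m[φ3→P] = [7, 0]
r7 m[φ4→R] = [7, 6]
r7 m[R→φ0] = [7, 6]
r7 m[R→φ4] = [13, 13]
r7 m[P→φ0] = [14, 6]
r7 m[P→φ1] = [19, 13]
r7 m[P→φ3] = [19, 19]
r7 m[G→φ1] = [4, 9]
r7 m[G→φ2] = [15, 21]
fixed point reached at round 7
traceback from R: (R=1, P=1, G=0), score=19

assignment: (R=1, P=1, G=0); score = 19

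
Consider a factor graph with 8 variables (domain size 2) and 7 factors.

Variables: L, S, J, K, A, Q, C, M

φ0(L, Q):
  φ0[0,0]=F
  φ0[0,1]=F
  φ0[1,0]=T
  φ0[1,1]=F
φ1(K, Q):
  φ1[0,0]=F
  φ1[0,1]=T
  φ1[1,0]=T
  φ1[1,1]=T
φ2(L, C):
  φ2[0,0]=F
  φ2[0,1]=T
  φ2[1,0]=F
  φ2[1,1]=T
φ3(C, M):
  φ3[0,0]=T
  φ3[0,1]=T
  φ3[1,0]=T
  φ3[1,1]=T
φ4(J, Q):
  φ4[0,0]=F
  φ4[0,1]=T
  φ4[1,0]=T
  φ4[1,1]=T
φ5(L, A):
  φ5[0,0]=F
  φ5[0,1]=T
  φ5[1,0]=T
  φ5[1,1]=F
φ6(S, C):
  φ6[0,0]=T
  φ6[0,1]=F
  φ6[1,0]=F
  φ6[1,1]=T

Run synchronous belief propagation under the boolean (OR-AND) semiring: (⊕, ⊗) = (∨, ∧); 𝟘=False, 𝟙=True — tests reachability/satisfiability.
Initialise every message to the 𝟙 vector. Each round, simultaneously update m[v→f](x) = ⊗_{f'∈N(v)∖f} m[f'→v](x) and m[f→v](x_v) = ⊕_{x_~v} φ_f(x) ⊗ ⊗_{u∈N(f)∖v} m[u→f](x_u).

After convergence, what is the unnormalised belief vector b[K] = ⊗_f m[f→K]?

b[K] = [F, T]

init: all messages = 𝟙 over 2 values
r1 m[φ0→L] = [F, T]
r1 m[φ0→Q] = [T, F]
r1 m[φ1→K] = [T, T]
r1 m[φ1→Q] = [T, T]
r1 m[φ2→L] = [T, T]
r1 m[φ2→C] = [F, T]
r1 m[φ3→C] = [T, T]
r1 m[φ3→M] = [T, T]
r1 m[φ4→J] = [T, T]
r1 m[φ4→Q] = [T, T]
r1 m[φ5→L] = [T, T]
r1 m[φ5→A] = [T, T]
r1 m[φ6→S] = [T, T]
r1 m[φ6→C] = [T, T]
r1 m[L→φ0] = [T, T]
r1 m[L→φ2] = [T, T]
r1 m[L→φ5] = [T, T]
r1 m[S→φ6] = [T, T]
r1 m[J→φ4] = [T, T]
r1 m[K→φ1] = [T, T]
r1 m[A→φ5] = [T, T]
r1 m[Q→φ0] = [T, T]
r1 m[Q→φ1] = [T, T]
r1 m[Q→φ4] = [T, T]
r1 m[C→φ2] = [T, T]
r1 m[C→φ3] = [T, T]
r1 m[C→φ6] = [T, T]
r1 m[M→φ3] = [T, T]
r2 m[φ0→L] = [F, T]
r2 m[φ0→Q] = [T, F]
r2 m[φ1→K] = [T, T]
r2 m[φ1→Q] = [T, T]
r2 m[φ2→L] = [T, T]
r2 m[φ2→C] = [F, T]
r2 m[φ3→C] = [T, T]
r2 m[φ3→M] = [T, T]
r2 m[φ4→J] = [T, T]
r2 m[φ4→Q] = [T, T]
r2 m[φ5→L] = [T, T]
r2 m[φ5→A] = [T, T]
r2 m[φ6→S] = [T, T]
r2 m[φ6→C] = [T, T]
r2 m[L→φ0] = [T, T]
r2 m[L→φ2] = [F, T]
r2 m[L→φ5] = [F, T]
r2 m[S→φ6] = [T, T]
r2 m[J→φ4] = [T, T]
r2 m[K→φ1] = [T, T]
r2 m[A→φ5] = [T, T]
r2 m[Q→φ0] = [T, T]
r2 m[Q→φ1] = [T, F]
r2 m[Q→φ4] = [T, F]
r2 m[C→φ2] = [T, T]
r2 m[C→φ3] = [F, T]
r2 m[C→φ6] = [F, T]
r2 m[M→φ3] = [T, T]
r3 m[φ0→L] = [F, T]
r3 m[φ0→Q] = [T, F]
r3 m[φ1→K] = [F, T]
r3 m[φ1→Q] = [T, T]
r3 m[φ2→L] = [T, T]
r3 m[φ2→C] = [F, T]
r3 m[φ3→C] = [T, T]
r3 m[φ3→M] = [T, T]
r3 m[φ4→J] = [F, T]
r3 m[φ4→Q] = [T, T]
r3 m[φ5→L] = [T, T]
r3 m[φ5→A] = [T, F]
r3 m[φ6→S] = [F, T]
r3 m[φ6→C] = [T, T]
r3 m[L→φ0] = [T, T]
r3 m[L→φ2] = [F, T]
r3 m[L→φ5] = [F, T]
r3 m[S→φ6] = [T, T]
r3 m[J→φ4] = [T, T]
r3 m[K→φ1] = [T, T]
r3 m[A→φ5] = [T, T]
r3 m[Q→φ0] = [T, T]
r3 m[Q→φ1] = [T, F]
r3 m[Q→φ4] = [T, F]
r3 m[C→φ2] = [T, T]
r3 m[C→φ3] = [F, T]
r3 m[C→φ6] = [F, T]
r3 m[M→φ3] = [T, T]
r4 m[φ0→L] = [F, T]
r4 m[φ0→Q] = [T, F]
r4 m[φ1→K] = [F, T]
r4 m[φ1→Q] = [T, T]
r4 m[φ2→L] = [T, T]
r4 m[φ2→C] = [F, T]
r4 m[φ3→C] = [T, T]
r4 m[φ3→M] = [T, T]
r4 m[φ4→J] = [F, T]
r4 m[φ4→Q] = [T, T]
r4 m[φ5→L] = [T, T]
r4 m[φ5→A] = [T, F]
r4 m[φ6→S] = [F, T]
r4 m[φ6→C] = [T, T]
r4 m[L→φ0] = [T, T]
r4 m[L→φ2] = [F, T]
r4 m[L→φ5] = [F, T]
r4 m[S→φ6] = [T, T]
r4 m[J→φ4] = [T, T]
r4 m[K→φ1] = [T, T]
r4 m[A→φ5] = [T, T]
r4 m[Q→φ0] = [T, T]
r4 m[Q→φ1] = [T, F]
r4 m[Q→φ4] = [T, F]
r4 m[C→φ2] = [T, T]
r4 m[C→φ3] = [F, T]
r4 m[C→φ6] = [F, T]
r4 m[M→φ3] = [T, T]
fixed point reached at round 4
b[K] = ⊗ incoming = [F, T]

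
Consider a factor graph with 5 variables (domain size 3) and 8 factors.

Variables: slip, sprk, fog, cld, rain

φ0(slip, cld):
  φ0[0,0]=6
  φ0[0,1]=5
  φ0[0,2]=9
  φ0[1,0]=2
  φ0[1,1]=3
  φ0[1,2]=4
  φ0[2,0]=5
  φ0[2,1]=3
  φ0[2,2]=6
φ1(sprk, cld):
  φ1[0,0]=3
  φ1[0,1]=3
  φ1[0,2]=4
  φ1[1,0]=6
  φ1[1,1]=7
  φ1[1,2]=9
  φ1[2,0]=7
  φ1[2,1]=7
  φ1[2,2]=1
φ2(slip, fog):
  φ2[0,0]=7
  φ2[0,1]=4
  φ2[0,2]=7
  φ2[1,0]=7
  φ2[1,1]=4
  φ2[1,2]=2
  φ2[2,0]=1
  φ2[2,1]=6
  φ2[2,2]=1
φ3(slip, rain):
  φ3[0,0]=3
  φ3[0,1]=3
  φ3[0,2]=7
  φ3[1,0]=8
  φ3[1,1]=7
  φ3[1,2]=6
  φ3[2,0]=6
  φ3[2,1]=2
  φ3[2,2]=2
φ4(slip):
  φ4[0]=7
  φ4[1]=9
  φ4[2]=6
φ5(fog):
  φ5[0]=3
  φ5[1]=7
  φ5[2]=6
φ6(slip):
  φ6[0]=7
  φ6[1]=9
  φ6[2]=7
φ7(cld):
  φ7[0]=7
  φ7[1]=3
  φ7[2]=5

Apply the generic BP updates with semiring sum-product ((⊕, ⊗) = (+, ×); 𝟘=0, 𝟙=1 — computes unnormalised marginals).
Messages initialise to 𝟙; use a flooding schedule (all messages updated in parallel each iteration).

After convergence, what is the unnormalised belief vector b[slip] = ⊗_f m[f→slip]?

b[slip] = [90254619, 68170977, 24268860]

init: all messages = 𝟙 over 3 values
r1 m[φ0→slip] = [20, 9, 14]
r1 m[φ0→cld] = [13, 11, 19]
r1 m[φ1→sprk] = [10, 22, 15]
r1 m[φ1→cld] = [16, 17, 14]
r1 m[φ2→slip] = [18, 13, 8]
r1 m[φ2→fog] = [15, 14, 10]
r1 m[φ3→slip] = [13, 21, 10]
r1 m[φ3→rain] = [17, 12, 15]
r1 m[φ4→slip] = [7, 9, 6]
r1 m[φ5→fog] = [3, 7, 6]
r1 m[φ6→slip] = [7, 9, 7]
r1 m[φ7→cld] = [7, 3, 5]
r1 m[slip→φ0] = [1, 1, 1]
r1 m[slip→φ2] = [1, 1, 1]
r1 m[slip→φ3] = [1, 1, 1]
r1 m[slip→φ4] = [1, 1, 1]
r1 m[slip→φ6] = [1, 1, 1]
r1 m[sprk→φ1] = [1, 1, 1]
r1 m[fog→φ2] = [1, 1, 1]
r1 m[fog→φ5] = [1, 1, 1]
r1 m[cld→φ0] = [1, 1, 1]
r1 m[cld→φ1] = [1, 1, 1]
r1 m[cld→φ7] = [1, 1, 1]
r1 m[rain→φ3] = [1, 1, 1]
r2 m[φ0→slip] = [20, 9, 14]
r2 m[φ0→cld] = [13, 11, 19]
r2 m[φ1→sprk] = [10, 22, 15]
r2 m[φ1→cld] = [16, 17, 14]
r2 m[φ2→slip] = [18, 13, 8]
r2 m[φ2→fog] = [15, 14, 10]
r2 m[φ3→slip] = [13, 21, 10]
r2 m[φ3→rain] = [17, 12, 15]
r2 m[φ4→slip] = [7, 9, 6]
r2 m[φ5→fog] = [3, 7, 6]
r2 m[φ6→slip] = [7, 9, 7]
r2 m[φ7→cld] = [7, 3, 5]
r2 m[slip→φ0] = [11466, 22113, 3360]
r2 m[slip→φ2] = [12740, 15309, 5880]
r2 m[slip→φ3] = [17640, 9477, 4704]
r2 m[slip→φ4] = [32760, 22113, 7840]
r2 m[slip→φ6] = [32760, 22113, 6720]
r2 m[sprk→φ1] = [1, 1, 1]
r2 m[fog→φ2] = [3, 7, 6]
r2 m[fog→φ5] = [15, 14, 10]
r2 m[cld→φ0] = [112, 51, 70]
r2 m[cld→φ1] = [91, 33, 95]
r2 m[cld→φ7] = [208, 187, 266]
r2 m[rain→φ3] = [1, 1, 1]
r3 m[φ0→slip] = [1557, 657, 1133]
r3 m[φ0→cld] = [129822, 133749, 211806]
r3 m[φ1→sprk] = [752, 1632, 963]
r3 m[φ1→cld] = [16, 17, 14]
r3 m[φ2→slip] = [91, 61, 51]
r3 m[φ2→fog] = [202223, 147476, 125678]
r3 m[φ3→slip] = [13, 21, 10]
r3 m[φ3→rain] = [156960, 128667, 189750]
r3 m[φ4→slip] = [7, 9, 6]
r3 m[φ5→fog] = [3, 7, 6]
r3 m[φ6→slip] = [7, 9, 7]
r3 m[φ7→cld] = [7, 3, 5]
r3 m[slip→φ0] = [11466, 22113, 3360]
r3 m[slip→φ2] = [12740, 15309, 5880]
r3 m[slip→φ3] = [17640, 9477, 4704]
r3 m[slip→φ4] = [32760, 22113, 7840]
r3 m[slip→φ6] = [32760, 22113, 6720]
r3 m[sprk→φ1] = [1, 1, 1]
r3 m[fog→φ2] = [3, 7, 6]
r3 m[fog→φ5] = [15, 14, 10]
r3 m[cld→φ0] = [112, 51, 70]
r3 m[cld→φ1] = [91, 33, 95]
r3 m[cld→φ7] = [208, 187, 266]
r3 m[rain→φ3] = [1, 1, 1]
r4 m[φ0→slip] = [1557, 657, 1133]
r4 m[φ0→cld] = [129822, 133749, 211806]
r4 m[φ1→sprk] = [752, 1632, 963]
r4 m[φ1→cld] = [16, 17, 14]
r4 m[φ2→slip] = [91, 61, 51]
r4 m[φ2→fog] = [202223, 147476, 125678]
r4 m[φ3→slip] = [13, 21, 10]
r4 m[φ3→rain] = [156960, 128667, 189750]
r4 m[φ4→slip] = [7, 9, 6]
r4 m[φ5→fog] = [3, 7, 6]
r4 m[φ6→slip] = [7, 9, 7]
r4 m[φ7→cld] = [7, 3, 5]
r4 m[slip→φ0] = [57967, 103761, 21420]
r4 m[slip→φ2] = [991809, 1117557, 475860]
r4 m[slip→φ3] = [6942663, 3246237, 2426886]
r4 m[slip→φ4] = [12893517, 7574553, 4044810]
r4 m[slip→φ6] = [12893517, 7574553, 3466980]
r4 m[sprk→φ1] = [1, 1, 1]
r4 m[fog→φ2] = [3, 7, 6]
r4 m[fog→φ5] = [202223, 147476, 125678]
r4 m[cld→φ0] = [112, 51, 70]
r4 m[cld→φ1] = [908754, 401247, 1059030]
r4 m[cld→φ7] = [2077152, 2273733, 2965284]
r4 m[rain→φ3] = [1, 1, 1]
r5 m[φ0→slip] = [1557, 657, 1133]
r5 m[φ0→cld] = [662424, 665378, 1065267]
r5 m[φ1→sprk] = [8166123, 17792523, 10229037]
r5 m[φ1→cld] = [16, 17, 14]
r5 m[φ2→slip] = [91, 61, 51]
r5 m[φ2→fog] = [15241422, 11292624, 9653637]
r5 m[φ3→slip] = [13, 21, 10]
r5 m[φ3→rain] = [61359201, 48405420, 72929835]
r5 m[φ4→slip] = [7, 9, 6]
r5 m[φ5→fog] = [3, 7, 6]
r5 m[φ6→slip] = [7, 9, 7]
r5 m[φ7→cld] = [7, 3, 5]
r5 m[slip→φ0] = [57967, 103761, 21420]
r5 m[slip→φ2] = [991809, 1117557, 475860]
r5 m[slip→φ3] = [6942663, 3246237, 2426886]
r5 m[slip→φ4] = [12893517, 7574553, 4044810]
r5 m[slip→φ6] = [12893517, 7574553, 3466980]
r5 m[sprk→φ1] = [1, 1, 1]
r5 m[fog→φ2] = [3, 7, 6]
r5 m[fog→φ5] = [202223, 147476, 125678]
r5 m[cld→φ0] = [112, 51, 70]
r5 m[cld→φ1] = [908754, 401247, 1059030]
r5 m[cld→φ7] = [2077152, 2273733, 2965284]
r5 m[rain→φ3] = [1, 1, 1]
r6 m[φ0→slip] = [1557, 657, 1133]
r6 m[φ0→cld] = [662424, 665378, 1065267]
r6 m[φ1→sprk] = [8166123, 17792523, 10229037]
r6 m[φ1→cld] = [16, 17, 14]
r6 m[φ2→slip] = [91, 61, 51]
r6 m[φ2→fog] = [15241422, 11292624, 9653637]
r6 m[φ3→slip] = [13, 21, 10]
r6 m[φ3→rain] = [61359201, 48405420, 72929835]
r6 m[φ4→slip] = [7, 9, 6]
r6 m[φ5→fog] = [3, 7, 6]
r6 m[φ6→slip] = [7, 9, 7]
r6 m[φ7→cld] = [7, 3, 5]
r6 m[slip→φ0] = [57967, 103761, 21420]
r6 m[slip→φ2] = [991809, 1117557, 475860]
r6 m[slip→φ3] = [6942663, 3246237, 2426886]
r6 m[slip→φ4] = [12893517, 7574553, 4044810]
r6 m[slip→φ6] = [12893517, 7574553, 3466980]
r6 m[sprk→φ1] = [1, 1, 1]
r6 m[fog→φ2] = [3, 7, 6]
r6 m[fog→φ5] = [15241422, 11292624, 9653637]
r6 m[cld→φ0] = [112, 51, 70]
r6 m[cld→φ1] = [4636968, 1996134, 5326335]
r6 m[cld→φ7] = [10598784, 11311426, 14913738]
r6 m[rain→φ3] = [1, 1, 1]
r7 m[φ0→slip] = [1557, 657, 1133]
r7 m[φ0→cld] = [662424, 665378, 1065267]
r7 m[φ1→sprk] = [41204646, 89731761, 51758049]
r7 m[φ1→cld] = [16, 17, 14]
r7 m[φ2→slip] = [91, 61, 51]
r7 m[φ2→fog] = [15241422, 11292624, 9653637]
r7 m[φ3→slip] = [13, 21, 10]
r7 m[φ3→rain] = [61359201, 48405420, 72929835]
r7 m[φ4→slip] = [7, 9, 6]
r7 m[φ5→fog] = [3, 7, 6]
r7 m[φ6→slip] = [7, 9, 7]
r7 m[φ7→cld] = [7, 3, 5]
r7 m[slip→φ0] = [57967, 103761, 21420]
r7 m[slip→φ2] = [991809, 1117557, 475860]
r7 m[slip→φ3] = [6942663, 3246237, 2426886]
r7 m[slip→φ4] = [12893517, 7574553, 4044810]
r7 m[slip→φ6] = [12893517, 7574553, 3466980]
r7 m[sprk→φ1] = [1, 1, 1]
r7 m[fog→φ2] = [3, 7, 6]
r7 m[fog→φ5] = [15241422, 11292624, 9653637]
r7 m[cld→φ0] = [112, 51, 70]
r7 m[cld→φ1] = [4636968, 1996134, 5326335]
r7 m[cld→φ7] = [10598784, 11311426, 14913738]
r7 m[rain→φ3] = [1, 1, 1]
r8 m[φ0→slip] = [1557, 657, 1133]
r8 m[φ0→cld] = [662424, 665378, 1065267]
r8 m[φ1→sprk] = [41204646, 89731761, 51758049]
r8 m[φ1→cld] = [16, 17, 14]
r8 m[φ2→slip] = [91, 61, 51]
r8 m[φ2→fog] = [15241422, 11292624, 9653637]
r8 m[φ3→slip] = [13, 21, 10]
r8 m[φ3→rain] = [61359201, 48405420, 72929835]
r8 m[φ4→slip] = [7, 9, 6]
r8 m[φ5→fog] = [3, 7, 6]
r8 m[φ6→slip] = [7, 9, 7]
r8 m[φ7→cld] = [7, 3, 5]
r8 m[slip→φ0] = [57967, 103761, 21420]
r8 m[slip→φ2] = [991809, 1117557, 475860]
r8 m[slip→φ3] = [6942663, 3246237, 2426886]
r8 m[slip→φ4] = [12893517, 7574553, 4044810]
r8 m[slip→φ6] = [12893517, 7574553, 3466980]
r8 m[sprk→φ1] = [1, 1, 1]
r8 m[fog→φ2] = [3, 7, 6]
r8 m[fog→φ5] = [15241422, 11292624, 9653637]
r8 m[cld→φ0] = [112, 51, 70]
r8 m[cld→φ1] = [4636968, 1996134, 5326335]
r8 m[cld→φ7] = [10598784, 11311426, 14913738]
r8 m[rain→φ3] = [1, 1, 1]
fixed point reached at round 8
b[slip] = ⊗ incoming = [90254619, 68170977, 24268860]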